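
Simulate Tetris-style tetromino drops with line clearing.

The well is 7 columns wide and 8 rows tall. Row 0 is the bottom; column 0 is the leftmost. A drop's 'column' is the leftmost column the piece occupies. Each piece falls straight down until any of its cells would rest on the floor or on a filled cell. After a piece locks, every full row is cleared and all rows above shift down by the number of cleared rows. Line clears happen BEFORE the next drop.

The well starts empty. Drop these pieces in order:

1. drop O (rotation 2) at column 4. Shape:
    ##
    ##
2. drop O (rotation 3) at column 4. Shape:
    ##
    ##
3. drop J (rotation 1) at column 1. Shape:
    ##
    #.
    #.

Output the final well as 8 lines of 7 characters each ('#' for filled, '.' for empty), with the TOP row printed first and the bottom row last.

Drop 1: O rot2 at col 4 lands with bottom-row=0; cleared 0 line(s) (total 0); column heights now [0 0 0 0 2 2 0], max=2
Drop 2: O rot3 at col 4 lands with bottom-row=2; cleared 0 line(s) (total 0); column heights now [0 0 0 0 4 4 0], max=4
Drop 3: J rot1 at col 1 lands with bottom-row=0; cleared 0 line(s) (total 0); column heights now [0 3 3 0 4 4 0], max=4

Answer: .......
.......
.......
.......
....##.
.##.##.
.#..##.
.#..##.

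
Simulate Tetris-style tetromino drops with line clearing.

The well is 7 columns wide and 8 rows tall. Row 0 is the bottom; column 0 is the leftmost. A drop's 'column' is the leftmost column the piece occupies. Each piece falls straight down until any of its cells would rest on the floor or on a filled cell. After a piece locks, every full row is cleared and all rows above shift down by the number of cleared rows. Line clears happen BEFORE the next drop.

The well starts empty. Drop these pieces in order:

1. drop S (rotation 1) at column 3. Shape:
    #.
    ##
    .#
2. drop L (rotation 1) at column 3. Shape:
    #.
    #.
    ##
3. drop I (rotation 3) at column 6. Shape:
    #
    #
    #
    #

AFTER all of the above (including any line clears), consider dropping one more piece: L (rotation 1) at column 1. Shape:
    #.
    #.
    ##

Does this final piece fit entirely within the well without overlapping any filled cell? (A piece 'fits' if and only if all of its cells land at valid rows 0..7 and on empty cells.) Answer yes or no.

Answer: yes

Derivation:
Drop 1: S rot1 at col 3 lands with bottom-row=0; cleared 0 line(s) (total 0); column heights now [0 0 0 3 2 0 0], max=3
Drop 2: L rot1 at col 3 lands with bottom-row=3; cleared 0 line(s) (total 0); column heights now [0 0 0 6 4 0 0], max=6
Drop 3: I rot3 at col 6 lands with bottom-row=0; cleared 0 line(s) (total 0); column heights now [0 0 0 6 4 0 4], max=6
Test piece L rot1 at col 1 (width 2): heights before test = [0 0 0 6 4 0 4]; fits = True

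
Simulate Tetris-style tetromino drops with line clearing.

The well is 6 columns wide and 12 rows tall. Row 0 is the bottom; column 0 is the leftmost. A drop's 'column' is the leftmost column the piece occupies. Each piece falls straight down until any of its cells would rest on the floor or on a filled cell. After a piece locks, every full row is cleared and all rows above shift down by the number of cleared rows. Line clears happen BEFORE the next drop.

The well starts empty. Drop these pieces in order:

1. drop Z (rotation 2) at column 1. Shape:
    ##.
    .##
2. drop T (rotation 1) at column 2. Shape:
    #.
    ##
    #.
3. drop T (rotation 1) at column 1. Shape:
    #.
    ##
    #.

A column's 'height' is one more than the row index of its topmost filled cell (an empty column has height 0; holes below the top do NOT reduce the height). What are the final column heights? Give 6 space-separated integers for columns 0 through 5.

Answer: 0 7 6 4 0 0

Derivation:
Drop 1: Z rot2 at col 1 lands with bottom-row=0; cleared 0 line(s) (total 0); column heights now [0 2 2 1 0 0], max=2
Drop 2: T rot1 at col 2 lands with bottom-row=2; cleared 0 line(s) (total 0); column heights now [0 2 5 4 0 0], max=5
Drop 3: T rot1 at col 1 lands with bottom-row=4; cleared 0 line(s) (total 0); column heights now [0 7 6 4 0 0], max=7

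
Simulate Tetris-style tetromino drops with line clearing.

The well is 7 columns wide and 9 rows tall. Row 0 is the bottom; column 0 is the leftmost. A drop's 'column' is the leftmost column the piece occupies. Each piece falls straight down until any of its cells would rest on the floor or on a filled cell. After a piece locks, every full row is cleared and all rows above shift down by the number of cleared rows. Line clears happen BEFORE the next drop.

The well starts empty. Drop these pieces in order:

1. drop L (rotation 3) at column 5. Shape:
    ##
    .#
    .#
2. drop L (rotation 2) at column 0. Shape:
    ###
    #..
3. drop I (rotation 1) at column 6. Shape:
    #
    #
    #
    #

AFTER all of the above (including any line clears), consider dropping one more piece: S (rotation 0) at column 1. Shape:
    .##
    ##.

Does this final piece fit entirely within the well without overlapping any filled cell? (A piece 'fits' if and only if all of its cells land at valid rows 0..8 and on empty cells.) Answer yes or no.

Answer: yes

Derivation:
Drop 1: L rot3 at col 5 lands with bottom-row=0; cleared 0 line(s) (total 0); column heights now [0 0 0 0 0 3 3], max=3
Drop 2: L rot2 at col 0 lands with bottom-row=0; cleared 0 line(s) (total 0); column heights now [2 2 2 0 0 3 3], max=3
Drop 3: I rot1 at col 6 lands with bottom-row=3; cleared 0 line(s) (total 0); column heights now [2 2 2 0 0 3 7], max=7
Test piece S rot0 at col 1 (width 3): heights before test = [2 2 2 0 0 3 7]; fits = True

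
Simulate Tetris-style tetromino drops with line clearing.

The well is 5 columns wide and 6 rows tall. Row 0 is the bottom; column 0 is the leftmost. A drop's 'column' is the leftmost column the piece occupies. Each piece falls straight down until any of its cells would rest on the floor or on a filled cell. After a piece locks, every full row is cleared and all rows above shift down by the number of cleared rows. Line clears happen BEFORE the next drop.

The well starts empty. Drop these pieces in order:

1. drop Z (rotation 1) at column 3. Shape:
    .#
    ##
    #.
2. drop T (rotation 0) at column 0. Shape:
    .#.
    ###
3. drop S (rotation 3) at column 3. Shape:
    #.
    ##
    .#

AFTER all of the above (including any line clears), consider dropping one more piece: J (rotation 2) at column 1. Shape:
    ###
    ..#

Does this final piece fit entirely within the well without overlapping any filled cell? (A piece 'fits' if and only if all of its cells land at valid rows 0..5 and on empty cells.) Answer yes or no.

Drop 1: Z rot1 at col 3 lands with bottom-row=0; cleared 0 line(s) (total 0); column heights now [0 0 0 2 3], max=3
Drop 2: T rot0 at col 0 lands with bottom-row=0; cleared 0 line(s) (total 0); column heights now [1 2 1 2 3], max=3
Drop 3: S rot3 at col 3 lands with bottom-row=3; cleared 0 line(s) (total 0); column heights now [1 2 1 6 5], max=6
Test piece J rot2 at col 1 (width 3): heights before test = [1 2 1 6 5]; fits = False

Answer: no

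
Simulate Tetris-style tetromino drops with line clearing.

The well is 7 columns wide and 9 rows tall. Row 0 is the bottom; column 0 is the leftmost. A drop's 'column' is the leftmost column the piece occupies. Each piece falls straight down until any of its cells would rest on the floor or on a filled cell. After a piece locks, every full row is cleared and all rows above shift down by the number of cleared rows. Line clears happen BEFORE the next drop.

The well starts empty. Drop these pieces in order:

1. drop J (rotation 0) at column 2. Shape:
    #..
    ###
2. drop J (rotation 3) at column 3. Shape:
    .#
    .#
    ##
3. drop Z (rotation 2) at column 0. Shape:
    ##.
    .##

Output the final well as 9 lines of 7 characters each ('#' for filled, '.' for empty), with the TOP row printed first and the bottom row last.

Drop 1: J rot0 at col 2 lands with bottom-row=0; cleared 0 line(s) (total 0); column heights now [0 0 2 1 1 0 0], max=2
Drop 2: J rot3 at col 3 lands with bottom-row=1; cleared 0 line(s) (total 0); column heights now [0 0 2 2 4 0 0], max=4
Drop 3: Z rot2 at col 0 lands with bottom-row=2; cleared 0 line(s) (total 0); column heights now [4 4 3 2 4 0 0], max=4

Answer: .......
.......
.......
.......
.......
##..#..
.##.#..
..###..
..###..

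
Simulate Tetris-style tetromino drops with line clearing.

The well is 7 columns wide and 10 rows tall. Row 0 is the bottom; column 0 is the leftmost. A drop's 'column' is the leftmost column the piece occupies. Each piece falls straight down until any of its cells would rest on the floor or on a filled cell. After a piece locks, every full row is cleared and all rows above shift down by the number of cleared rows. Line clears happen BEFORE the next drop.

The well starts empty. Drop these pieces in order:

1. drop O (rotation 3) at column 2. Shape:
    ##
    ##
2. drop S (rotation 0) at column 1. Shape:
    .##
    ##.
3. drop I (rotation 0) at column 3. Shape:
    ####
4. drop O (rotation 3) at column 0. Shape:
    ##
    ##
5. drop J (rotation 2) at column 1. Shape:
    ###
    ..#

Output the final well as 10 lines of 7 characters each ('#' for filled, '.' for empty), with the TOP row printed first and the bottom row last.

Drop 1: O rot3 at col 2 lands with bottom-row=0; cleared 0 line(s) (total 0); column heights now [0 0 2 2 0 0 0], max=2
Drop 2: S rot0 at col 1 lands with bottom-row=2; cleared 0 line(s) (total 0); column heights now [0 3 4 4 0 0 0], max=4
Drop 3: I rot0 at col 3 lands with bottom-row=4; cleared 0 line(s) (total 0); column heights now [0 3 4 5 5 5 5], max=5
Drop 4: O rot3 at col 0 lands with bottom-row=3; cleared 0 line(s) (total 0); column heights now [5 5 4 5 5 5 5], max=5
Drop 5: J rot2 at col 1 lands with bottom-row=5; cleared 0 line(s) (total 0); column heights now [5 7 7 7 5 5 5], max=7

Answer: .......
.......
.......
.###...
...#...
##.####
####...
.##....
..##...
..##...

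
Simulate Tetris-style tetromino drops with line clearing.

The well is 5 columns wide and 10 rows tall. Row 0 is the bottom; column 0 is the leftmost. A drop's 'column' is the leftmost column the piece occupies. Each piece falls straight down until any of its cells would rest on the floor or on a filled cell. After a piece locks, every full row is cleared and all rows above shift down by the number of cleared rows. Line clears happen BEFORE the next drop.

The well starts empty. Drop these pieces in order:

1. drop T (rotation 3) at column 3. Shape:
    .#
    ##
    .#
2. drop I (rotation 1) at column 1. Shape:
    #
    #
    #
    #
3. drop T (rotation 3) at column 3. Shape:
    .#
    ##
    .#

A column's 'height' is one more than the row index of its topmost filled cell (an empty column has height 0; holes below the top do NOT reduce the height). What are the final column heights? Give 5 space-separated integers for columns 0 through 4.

Drop 1: T rot3 at col 3 lands with bottom-row=0; cleared 0 line(s) (total 0); column heights now [0 0 0 2 3], max=3
Drop 2: I rot1 at col 1 lands with bottom-row=0; cleared 0 line(s) (total 0); column heights now [0 4 0 2 3], max=4
Drop 3: T rot3 at col 3 lands with bottom-row=3; cleared 0 line(s) (total 0); column heights now [0 4 0 5 6], max=6

Answer: 0 4 0 5 6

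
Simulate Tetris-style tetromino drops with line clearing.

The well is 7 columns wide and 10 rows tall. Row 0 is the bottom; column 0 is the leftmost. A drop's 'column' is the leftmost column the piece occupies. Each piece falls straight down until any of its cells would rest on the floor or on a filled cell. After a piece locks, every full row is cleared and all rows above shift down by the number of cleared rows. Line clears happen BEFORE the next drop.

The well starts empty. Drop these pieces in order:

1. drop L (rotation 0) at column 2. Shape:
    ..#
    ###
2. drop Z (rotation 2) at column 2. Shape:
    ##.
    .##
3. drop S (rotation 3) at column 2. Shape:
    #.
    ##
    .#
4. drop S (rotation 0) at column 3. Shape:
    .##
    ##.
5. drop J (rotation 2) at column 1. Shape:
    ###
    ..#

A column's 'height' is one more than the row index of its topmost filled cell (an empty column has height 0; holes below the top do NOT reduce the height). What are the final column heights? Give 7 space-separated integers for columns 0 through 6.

Drop 1: L rot0 at col 2 lands with bottom-row=0; cleared 0 line(s) (total 0); column heights now [0 0 1 1 2 0 0], max=2
Drop 2: Z rot2 at col 2 lands with bottom-row=2; cleared 0 line(s) (total 0); column heights now [0 0 4 4 3 0 0], max=4
Drop 3: S rot3 at col 2 lands with bottom-row=4; cleared 0 line(s) (total 0); column heights now [0 0 7 6 3 0 0], max=7
Drop 4: S rot0 at col 3 lands with bottom-row=6; cleared 0 line(s) (total 0); column heights now [0 0 7 7 8 8 0], max=8
Drop 5: J rot2 at col 1 lands with bottom-row=7; cleared 0 line(s) (total 0); column heights now [0 9 9 9 8 8 0], max=9

Answer: 0 9 9 9 8 8 0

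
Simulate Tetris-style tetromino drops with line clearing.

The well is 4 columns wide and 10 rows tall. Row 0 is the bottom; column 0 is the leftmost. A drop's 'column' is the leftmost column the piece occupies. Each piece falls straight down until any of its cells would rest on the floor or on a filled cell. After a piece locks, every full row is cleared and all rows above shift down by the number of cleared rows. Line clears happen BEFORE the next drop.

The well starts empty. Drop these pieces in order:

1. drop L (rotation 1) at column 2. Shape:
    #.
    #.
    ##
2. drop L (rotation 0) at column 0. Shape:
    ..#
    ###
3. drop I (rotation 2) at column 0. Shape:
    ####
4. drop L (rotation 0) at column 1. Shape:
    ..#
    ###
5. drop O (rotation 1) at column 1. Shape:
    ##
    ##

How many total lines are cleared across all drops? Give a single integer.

Drop 1: L rot1 at col 2 lands with bottom-row=0; cleared 0 line(s) (total 0); column heights now [0 0 3 1], max=3
Drop 2: L rot0 at col 0 lands with bottom-row=3; cleared 0 line(s) (total 0); column heights now [4 4 5 1], max=5
Drop 3: I rot2 at col 0 lands with bottom-row=5; cleared 1 line(s) (total 1); column heights now [4 4 5 1], max=5
Drop 4: L rot0 at col 1 lands with bottom-row=5; cleared 0 line(s) (total 1); column heights now [4 6 6 7], max=7
Drop 5: O rot1 at col 1 lands with bottom-row=6; cleared 0 line(s) (total 1); column heights now [4 8 8 7], max=8

Answer: 1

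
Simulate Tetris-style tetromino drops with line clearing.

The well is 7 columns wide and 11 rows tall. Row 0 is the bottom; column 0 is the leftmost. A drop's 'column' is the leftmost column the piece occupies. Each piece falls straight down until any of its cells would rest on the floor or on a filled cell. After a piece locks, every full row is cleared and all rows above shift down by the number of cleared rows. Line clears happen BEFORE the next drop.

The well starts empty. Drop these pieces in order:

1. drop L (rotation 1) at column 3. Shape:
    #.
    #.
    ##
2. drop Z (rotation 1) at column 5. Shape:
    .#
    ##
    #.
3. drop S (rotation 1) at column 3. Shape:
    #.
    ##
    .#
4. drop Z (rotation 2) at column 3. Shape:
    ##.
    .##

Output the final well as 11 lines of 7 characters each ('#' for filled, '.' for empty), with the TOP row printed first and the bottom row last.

Drop 1: L rot1 at col 3 lands with bottom-row=0; cleared 0 line(s) (total 0); column heights now [0 0 0 3 1 0 0], max=3
Drop 2: Z rot1 at col 5 lands with bottom-row=0; cleared 0 line(s) (total 0); column heights now [0 0 0 3 1 2 3], max=3
Drop 3: S rot1 at col 3 lands with bottom-row=2; cleared 0 line(s) (total 0); column heights now [0 0 0 5 4 2 3], max=5
Drop 4: Z rot2 at col 3 lands with bottom-row=4; cleared 0 line(s) (total 0); column heights now [0 0 0 6 6 5 3], max=6

Answer: .......
.......
.......
.......
.......
...##..
...###.
...##..
...##.#
...#.##
...###.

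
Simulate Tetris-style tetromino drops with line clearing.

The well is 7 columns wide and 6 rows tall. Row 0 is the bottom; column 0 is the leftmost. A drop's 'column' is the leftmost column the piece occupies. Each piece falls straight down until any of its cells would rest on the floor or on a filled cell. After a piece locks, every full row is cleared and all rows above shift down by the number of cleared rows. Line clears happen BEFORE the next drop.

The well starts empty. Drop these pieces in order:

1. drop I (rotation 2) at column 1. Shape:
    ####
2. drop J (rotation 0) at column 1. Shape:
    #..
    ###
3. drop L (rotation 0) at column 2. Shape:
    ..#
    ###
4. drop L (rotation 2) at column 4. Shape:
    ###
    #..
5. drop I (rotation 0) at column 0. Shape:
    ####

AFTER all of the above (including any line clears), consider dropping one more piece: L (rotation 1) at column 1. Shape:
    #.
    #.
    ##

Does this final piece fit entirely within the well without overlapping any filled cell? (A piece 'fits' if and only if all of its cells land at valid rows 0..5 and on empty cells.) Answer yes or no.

Answer: no

Derivation:
Drop 1: I rot2 at col 1 lands with bottom-row=0; cleared 0 line(s) (total 0); column heights now [0 1 1 1 1 0 0], max=1
Drop 2: J rot0 at col 1 lands with bottom-row=1; cleared 0 line(s) (total 0); column heights now [0 3 2 2 1 0 0], max=3
Drop 3: L rot0 at col 2 lands with bottom-row=2; cleared 0 line(s) (total 0); column heights now [0 3 3 3 4 0 0], max=4
Drop 4: L rot2 at col 4 lands with bottom-row=4; cleared 0 line(s) (total 0); column heights now [0 3 3 3 6 6 6], max=6
Drop 5: I rot0 at col 0 lands with bottom-row=3; cleared 0 line(s) (total 0); column heights now [4 4 4 4 6 6 6], max=6
Test piece L rot1 at col 1 (width 2): heights before test = [4 4 4 4 6 6 6]; fits = False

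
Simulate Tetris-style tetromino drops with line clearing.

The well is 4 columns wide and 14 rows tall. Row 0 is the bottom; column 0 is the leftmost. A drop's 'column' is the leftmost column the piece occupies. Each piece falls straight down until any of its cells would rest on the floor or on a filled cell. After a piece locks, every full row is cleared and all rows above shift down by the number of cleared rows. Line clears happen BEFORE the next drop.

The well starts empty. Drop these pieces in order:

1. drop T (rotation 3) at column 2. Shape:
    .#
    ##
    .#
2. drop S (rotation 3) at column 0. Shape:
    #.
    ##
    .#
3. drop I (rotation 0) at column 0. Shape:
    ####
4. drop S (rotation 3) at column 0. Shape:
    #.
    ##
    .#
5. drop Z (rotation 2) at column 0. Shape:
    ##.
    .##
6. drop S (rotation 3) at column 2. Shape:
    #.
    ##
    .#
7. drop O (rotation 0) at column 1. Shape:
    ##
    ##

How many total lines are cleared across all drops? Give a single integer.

Drop 1: T rot3 at col 2 lands with bottom-row=0; cleared 0 line(s) (total 0); column heights now [0 0 2 3], max=3
Drop 2: S rot3 at col 0 lands with bottom-row=0; cleared 1 line(s) (total 1); column heights now [2 1 0 2], max=2
Drop 3: I rot0 at col 0 lands with bottom-row=2; cleared 1 line(s) (total 2); column heights now [2 1 0 2], max=2
Drop 4: S rot3 at col 0 lands with bottom-row=1; cleared 0 line(s) (total 2); column heights now [4 3 0 2], max=4
Drop 5: Z rot2 at col 0 lands with bottom-row=3; cleared 0 line(s) (total 2); column heights now [5 5 4 2], max=5
Drop 6: S rot3 at col 2 lands with bottom-row=3; cleared 2 line(s) (total 4); column heights now [3 3 4 2], max=4
Drop 7: O rot0 at col 1 lands with bottom-row=4; cleared 0 line(s) (total 4); column heights now [3 6 6 2], max=6

Answer: 4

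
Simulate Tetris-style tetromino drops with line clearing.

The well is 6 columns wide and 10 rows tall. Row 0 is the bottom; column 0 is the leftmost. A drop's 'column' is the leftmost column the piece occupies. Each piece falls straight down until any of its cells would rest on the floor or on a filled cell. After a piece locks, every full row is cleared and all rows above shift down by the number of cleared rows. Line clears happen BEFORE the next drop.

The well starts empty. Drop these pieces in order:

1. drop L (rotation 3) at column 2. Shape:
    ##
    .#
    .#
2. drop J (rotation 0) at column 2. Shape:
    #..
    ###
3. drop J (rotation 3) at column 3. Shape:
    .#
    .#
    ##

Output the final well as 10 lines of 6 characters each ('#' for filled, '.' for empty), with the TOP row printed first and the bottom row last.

Answer: ......
......
......
....#.
....#.
..###.
..###.
..##..
...#..
...#..

Derivation:
Drop 1: L rot3 at col 2 lands with bottom-row=0; cleared 0 line(s) (total 0); column heights now [0 0 3 3 0 0], max=3
Drop 2: J rot0 at col 2 lands with bottom-row=3; cleared 0 line(s) (total 0); column heights now [0 0 5 4 4 0], max=5
Drop 3: J rot3 at col 3 lands with bottom-row=4; cleared 0 line(s) (total 0); column heights now [0 0 5 5 7 0], max=7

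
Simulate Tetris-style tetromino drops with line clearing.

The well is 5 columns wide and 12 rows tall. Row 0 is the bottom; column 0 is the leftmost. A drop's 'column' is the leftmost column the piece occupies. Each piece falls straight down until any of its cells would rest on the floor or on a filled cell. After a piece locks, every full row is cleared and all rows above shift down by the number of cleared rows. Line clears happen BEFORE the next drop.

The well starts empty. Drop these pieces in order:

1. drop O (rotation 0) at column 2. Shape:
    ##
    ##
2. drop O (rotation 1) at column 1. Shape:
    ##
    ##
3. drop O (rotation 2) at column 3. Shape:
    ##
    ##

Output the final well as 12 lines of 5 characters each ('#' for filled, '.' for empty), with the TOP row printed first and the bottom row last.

Drop 1: O rot0 at col 2 lands with bottom-row=0; cleared 0 line(s) (total 0); column heights now [0 0 2 2 0], max=2
Drop 2: O rot1 at col 1 lands with bottom-row=2; cleared 0 line(s) (total 0); column heights now [0 4 4 2 0], max=4
Drop 3: O rot2 at col 3 lands with bottom-row=2; cleared 0 line(s) (total 0); column heights now [0 4 4 4 4], max=4

Answer: .....
.....
.....
.....
.....
.....
.....
.....
.####
.####
..##.
..##.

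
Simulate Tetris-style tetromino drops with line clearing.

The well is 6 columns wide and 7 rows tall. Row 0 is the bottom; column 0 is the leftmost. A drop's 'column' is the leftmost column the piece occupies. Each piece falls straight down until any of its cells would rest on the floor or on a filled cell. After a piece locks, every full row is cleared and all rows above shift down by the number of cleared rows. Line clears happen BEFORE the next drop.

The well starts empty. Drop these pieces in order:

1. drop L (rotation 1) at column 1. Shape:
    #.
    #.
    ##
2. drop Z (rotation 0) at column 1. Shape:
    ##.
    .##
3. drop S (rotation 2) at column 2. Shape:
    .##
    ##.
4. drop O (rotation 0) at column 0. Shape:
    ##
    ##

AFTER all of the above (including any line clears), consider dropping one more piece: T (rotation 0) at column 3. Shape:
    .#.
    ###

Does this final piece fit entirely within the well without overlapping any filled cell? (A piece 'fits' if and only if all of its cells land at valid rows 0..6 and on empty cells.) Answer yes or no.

Answer: no

Derivation:
Drop 1: L rot1 at col 1 lands with bottom-row=0; cleared 0 line(s) (total 0); column heights now [0 3 1 0 0 0], max=3
Drop 2: Z rot0 at col 1 lands with bottom-row=2; cleared 0 line(s) (total 0); column heights now [0 4 4 3 0 0], max=4
Drop 3: S rot2 at col 2 lands with bottom-row=4; cleared 0 line(s) (total 0); column heights now [0 4 5 6 6 0], max=6
Drop 4: O rot0 at col 0 lands with bottom-row=4; cleared 0 line(s) (total 0); column heights now [6 6 5 6 6 0], max=6
Test piece T rot0 at col 3 (width 3): heights before test = [6 6 5 6 6 0]; fits = False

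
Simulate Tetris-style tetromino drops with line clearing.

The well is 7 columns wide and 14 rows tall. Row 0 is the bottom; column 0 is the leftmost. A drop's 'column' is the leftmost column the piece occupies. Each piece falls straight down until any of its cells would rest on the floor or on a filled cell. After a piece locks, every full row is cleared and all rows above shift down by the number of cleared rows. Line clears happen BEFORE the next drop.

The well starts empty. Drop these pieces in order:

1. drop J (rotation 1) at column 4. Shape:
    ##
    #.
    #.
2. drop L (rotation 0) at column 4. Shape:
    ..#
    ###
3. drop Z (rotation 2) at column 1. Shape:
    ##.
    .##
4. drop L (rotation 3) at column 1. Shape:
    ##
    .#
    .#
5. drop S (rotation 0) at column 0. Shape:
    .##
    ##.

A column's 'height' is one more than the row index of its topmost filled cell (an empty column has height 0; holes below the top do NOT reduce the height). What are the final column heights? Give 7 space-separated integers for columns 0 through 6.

Answer: 6 7 7 1 4 4 5

Derivation:
Drop 1: J rot1 at col 4 lands with bottom-row=0; cleared 0 line(s) (total 0); column heights now [0 0 0 0 3 3 0], max=3
Drop 2: L rot0 at col 4 lands with bottom-row=3; cleared 0 line(s) (total 0); column heights now [0 0 0 0 4 4 5], max=5
Drop 3: Z rot2 at col 1 lands with bottom-row=0; cleared 0 line(s) (total 0); column heights now [0 2 2 1 4 4 5], max=5
Drop 4: L rot3 at col 1 lands with bottom-row=2; cleared 0 line(s) (total 0); column heights now [0 5 5 1 4 4 5], max=5
Drop 5: S rot0 at col 0 lands with bottom-row=5; cleared 0 line(s) (total 0); column heights now [6 7 7 1 4 4 5], max=7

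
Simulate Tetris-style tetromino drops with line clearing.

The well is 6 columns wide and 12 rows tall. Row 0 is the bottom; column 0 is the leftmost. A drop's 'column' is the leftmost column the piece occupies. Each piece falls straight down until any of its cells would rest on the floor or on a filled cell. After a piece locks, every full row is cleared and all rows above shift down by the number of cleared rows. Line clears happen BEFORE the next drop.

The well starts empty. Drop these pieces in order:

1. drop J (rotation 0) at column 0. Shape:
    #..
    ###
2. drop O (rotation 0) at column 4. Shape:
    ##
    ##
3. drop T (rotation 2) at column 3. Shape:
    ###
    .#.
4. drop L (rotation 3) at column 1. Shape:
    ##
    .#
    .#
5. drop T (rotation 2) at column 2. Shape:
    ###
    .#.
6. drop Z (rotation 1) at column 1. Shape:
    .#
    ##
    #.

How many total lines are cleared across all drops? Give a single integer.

Drop 1: J rot0 at col 0 lands with bottom-row=0; cleared 0 line(s) (total 0); column heights now [2 1 1 0 0 0], max=2
Drop 2: O rot0 at col 4 lands with bottom-row=0; cleared 0 line(s) (total 0); column heights now [2 1 1 0 2 2], max=2
Drop 3: T rot2 at col 3 lands with bottom-row=2; cleared 0 line(s) (total 0); column heights now [2 1 1 4 4 4], max=4
Drop 4: L rot3 at col 1 lands with bottom-row=1; cleared 0 line(s) (total 0); column heights now [2 4 4 4 4 4], max=4
Drop 5: T rot2 at col 2 lands with bottom-row=4; cleared 0 line(s) (total 0); column heights now [2 4 6 6 6 4], max=6
Drop 6: Z rot1 at col 1 lands with bottom-row=5; cleared 0 line(s) (total 0); column heights now [2 7 8 6 6 4], max=8

Answer: 0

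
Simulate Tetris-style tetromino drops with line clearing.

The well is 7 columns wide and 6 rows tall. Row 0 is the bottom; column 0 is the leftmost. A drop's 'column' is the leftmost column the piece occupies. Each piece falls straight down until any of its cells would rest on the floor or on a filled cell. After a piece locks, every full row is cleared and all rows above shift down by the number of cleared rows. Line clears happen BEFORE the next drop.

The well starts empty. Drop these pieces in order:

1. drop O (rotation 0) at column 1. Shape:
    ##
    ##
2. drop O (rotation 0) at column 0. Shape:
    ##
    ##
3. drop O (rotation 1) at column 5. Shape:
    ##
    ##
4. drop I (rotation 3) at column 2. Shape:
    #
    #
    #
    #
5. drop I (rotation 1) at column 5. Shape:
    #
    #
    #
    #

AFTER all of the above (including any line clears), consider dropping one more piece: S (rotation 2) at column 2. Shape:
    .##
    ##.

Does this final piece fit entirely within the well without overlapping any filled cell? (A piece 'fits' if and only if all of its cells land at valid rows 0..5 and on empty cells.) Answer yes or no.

Drop 1: O rot0 at col 1 lands with bottom-row=0; cleared 0 line(s) (total 0); column heights now [0 2 2 0 0 0 0], max=2
Drop 2: O rot0 at col 0 lands with bottom-row=2; cleared 0 line(s) (total 0); column heights now [4 4 2 0 0 0 0], max=4
Drop 3: O rot1 at col 5 lands with bottom-row=0; cleared 0 line(s) (total 0); column heights now [4 4 2 0 0 2 2], max=4
Drop 4: I rot3 at col 2 lands with bottom-row=2; cleared 0 line(s) (total 0); column heights now [4 4 6 0 0 2 2], max=6
Drop 5: I rot1 at col 5 lands with bottom-row=2; cleared 0 line(s) (total 0); column heights now [4 4 6 0 0 6 2], max=6
Test piece S rot2 at col 2 (width 3): heights before test = [4 4 6 0 0 6 2]; fits = False

Answer: no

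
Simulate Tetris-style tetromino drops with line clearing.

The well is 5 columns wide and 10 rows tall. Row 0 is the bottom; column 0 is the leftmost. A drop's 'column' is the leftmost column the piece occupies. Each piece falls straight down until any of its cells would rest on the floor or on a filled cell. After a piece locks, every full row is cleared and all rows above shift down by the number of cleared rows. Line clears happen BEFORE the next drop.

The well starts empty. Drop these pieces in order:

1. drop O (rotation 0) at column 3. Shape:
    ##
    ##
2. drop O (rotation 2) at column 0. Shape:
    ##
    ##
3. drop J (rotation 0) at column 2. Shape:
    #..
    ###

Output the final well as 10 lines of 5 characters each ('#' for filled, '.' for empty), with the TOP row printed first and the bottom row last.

Drop 1: O rot0 at col 3 lands with bottom-row=0; cleared 0 line(s) (total 0); column heights now [0 0 0 2 2], max=2
Drop 2: O rot2 at col 0 lands with bottom-row=0; cleared 0 line(s) (total 0); column heights now [2 2 0 2 2], max=2
Drop 3: J rot0 at col 2 lands with bottom-row=2; cleared 0 line(s) (total 0); column heights now [2 2 4 3 3], max=4

Answer: .....
.....
.....
.....
.....
.....
..#..
..###
##.##
##.##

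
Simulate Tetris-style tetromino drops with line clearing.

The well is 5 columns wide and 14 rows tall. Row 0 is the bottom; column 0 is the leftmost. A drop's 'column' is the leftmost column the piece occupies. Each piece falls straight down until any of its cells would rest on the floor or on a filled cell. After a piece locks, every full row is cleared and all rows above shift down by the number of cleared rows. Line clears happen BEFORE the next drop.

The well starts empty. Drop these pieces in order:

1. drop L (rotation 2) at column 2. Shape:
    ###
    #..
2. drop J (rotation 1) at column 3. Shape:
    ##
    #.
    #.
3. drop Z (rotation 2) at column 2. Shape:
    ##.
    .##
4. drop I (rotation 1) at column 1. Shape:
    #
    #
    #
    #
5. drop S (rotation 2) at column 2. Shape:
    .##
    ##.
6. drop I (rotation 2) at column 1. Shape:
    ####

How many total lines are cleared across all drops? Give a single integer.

Drop 1: L rot2 at col 2 lands with bottom-row=0; cleared 0 line(s) (total 0); column heights now [0 0 2 2 2], max=2
Drop 2: J rot1 at col 3 lands with bottom-row=2; cleared 0 line(s) (total 0); column heights now [0 0 2 5 5], max=5
Drop 3: Z rot2 at col 2 lands with bottom-row=5; cleared 0 line(s) (total 0); column heights now [0 0 7 7 6], max=7
Drop 4: I rot1 at col 1 lands with bottom-row=0; cleared 0 line(s) (total 0); column heights now [0 4 7 7 6], max=7
Drop 5: S rot2 at col 2 lands with bottom-row=7; cleared 0 line(s) (total 0); column heights now [0 4 8 9 9], max=9
Drop 6: I rot2 at col 1 lands with bottom-row=9; cleared 0 line(s) (total 0); column heights now [0 10 10 10 10], max=10

Answer: 0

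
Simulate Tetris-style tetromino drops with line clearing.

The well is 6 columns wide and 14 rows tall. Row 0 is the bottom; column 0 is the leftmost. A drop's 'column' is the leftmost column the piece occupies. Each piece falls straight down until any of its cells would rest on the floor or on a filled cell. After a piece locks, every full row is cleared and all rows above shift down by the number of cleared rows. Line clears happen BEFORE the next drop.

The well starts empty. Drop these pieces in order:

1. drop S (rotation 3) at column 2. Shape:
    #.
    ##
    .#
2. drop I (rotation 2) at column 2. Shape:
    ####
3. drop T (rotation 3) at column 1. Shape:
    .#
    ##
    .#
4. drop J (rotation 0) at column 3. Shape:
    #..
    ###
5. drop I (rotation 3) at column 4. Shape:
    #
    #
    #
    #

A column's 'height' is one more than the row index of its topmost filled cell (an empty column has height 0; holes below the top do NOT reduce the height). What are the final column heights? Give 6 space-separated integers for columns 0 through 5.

Drop 1: S rot3 at col 2 lands with bottom-row=0; cleared 0 line(s) (total 0); column heights now [0 0 3 2 0 0], max=3
Drop 2: I rot2 at col 2 lands with bottom-row=3; cleared 0 line(s) (total 0); column heights now [0 0 4 4 4 4], max=4
Drop 3: T rot3 at col 1 lands with bottom-row=4; cleared 0 line(s) (total 0); column heights now [0 6 7 4 4 4], max=7
Drop 4: J rot0 at col 3 lands with bottom-row=4; cleared 0 line(s) (total 0); column heights now [0 6 7 6 5 5], max=7
Drop 5: I rot3 at col 4 lands with bottom-row=5; cleared 0 line(s) (total 0); column heights now [0 6 7 6 9 5], max=9

Answer: 0 6 7 6 9 5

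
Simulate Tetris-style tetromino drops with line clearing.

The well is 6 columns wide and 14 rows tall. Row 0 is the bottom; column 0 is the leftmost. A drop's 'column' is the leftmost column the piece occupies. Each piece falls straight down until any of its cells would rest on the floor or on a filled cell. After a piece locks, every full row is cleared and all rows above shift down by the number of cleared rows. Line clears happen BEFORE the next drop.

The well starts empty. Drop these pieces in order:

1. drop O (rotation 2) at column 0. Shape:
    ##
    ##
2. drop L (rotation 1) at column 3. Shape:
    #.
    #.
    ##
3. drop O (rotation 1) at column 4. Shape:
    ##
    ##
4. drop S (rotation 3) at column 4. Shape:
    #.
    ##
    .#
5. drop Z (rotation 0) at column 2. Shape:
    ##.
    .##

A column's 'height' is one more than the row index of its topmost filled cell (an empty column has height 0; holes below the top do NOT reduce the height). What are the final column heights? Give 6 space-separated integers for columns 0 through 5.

Drop 1: O rot2 at col 0 lands with bottom-row=0; cleared 0 line(s) (total 0); column heights now [2 2 0 0 0 0], max=2
Drop 2: L rot1 at col 3 lands with bottom-row=0; cleared 0 line(s) (total 0); column heights now [2 2 0 3 1 0], max=3
Drop 3: O rot1 at col 4 lands with bottom-row=1; cleared 0 line(s) (total 0); column heights now [2 2 0 3 3 3], max=3
Drop 4: S rot3 at col 4 lands with bottom-row=3; cleared 0 line(s) (total 0); column heights now [2 2 0 3 6 5], max=6
Drop 5: Z rot0 at col 2 lands with bottom-row=6; cleared 0 line(s) (total 0); column heights now [2 2 8 8 7 5], max=8

Answer: 2 2 8 8 7 5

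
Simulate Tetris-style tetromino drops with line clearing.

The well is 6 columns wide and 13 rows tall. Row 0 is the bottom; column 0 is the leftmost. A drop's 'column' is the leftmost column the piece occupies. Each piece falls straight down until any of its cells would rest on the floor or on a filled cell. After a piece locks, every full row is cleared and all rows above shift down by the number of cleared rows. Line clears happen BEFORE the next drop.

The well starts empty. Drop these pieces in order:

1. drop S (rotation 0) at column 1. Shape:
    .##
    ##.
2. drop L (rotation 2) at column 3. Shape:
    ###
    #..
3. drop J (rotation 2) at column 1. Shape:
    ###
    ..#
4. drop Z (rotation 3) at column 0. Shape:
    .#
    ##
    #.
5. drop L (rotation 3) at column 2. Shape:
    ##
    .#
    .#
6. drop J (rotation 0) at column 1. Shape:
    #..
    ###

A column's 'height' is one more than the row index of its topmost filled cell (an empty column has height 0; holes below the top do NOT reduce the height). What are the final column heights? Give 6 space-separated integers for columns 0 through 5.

Answer: 7 11 10 10 4 4

Derivation:
Drop 1: S rot0 at col 1 lands with bottom-row=0; cleared 0 line(s) (total 0); column heights now [0 1 2 2 0 0], max=2
Drop 2: L rot2 at col 3 lands with bottom-row=2; cleared 0 line(s) (total 0); column heights now [0 1 2 4 4 4], max=4
Drop 3: J rot2 at col 1 lands with bottom-row=4; cleared 0 line(s) (total 0); column heights now [0 6 6 6 4 4], max=6
Drop 4: Z rot3 at col 0 lands with bottom-row=5; cleared 0 line(s) (total 0); column heights now [7 8 6 6 4 4], max=8
Drop 5: L rot3 at col 2 lands with bottom-row=6; cleared 0 line(s) (total 0); column heights now [7 8 9 9 4 4], max=9
Drop 6: J rot0 at col 1 lands with bottom-row=9; cleared 0 line(s) (total 0); column heights now [7 11 10 10 4 4], max=11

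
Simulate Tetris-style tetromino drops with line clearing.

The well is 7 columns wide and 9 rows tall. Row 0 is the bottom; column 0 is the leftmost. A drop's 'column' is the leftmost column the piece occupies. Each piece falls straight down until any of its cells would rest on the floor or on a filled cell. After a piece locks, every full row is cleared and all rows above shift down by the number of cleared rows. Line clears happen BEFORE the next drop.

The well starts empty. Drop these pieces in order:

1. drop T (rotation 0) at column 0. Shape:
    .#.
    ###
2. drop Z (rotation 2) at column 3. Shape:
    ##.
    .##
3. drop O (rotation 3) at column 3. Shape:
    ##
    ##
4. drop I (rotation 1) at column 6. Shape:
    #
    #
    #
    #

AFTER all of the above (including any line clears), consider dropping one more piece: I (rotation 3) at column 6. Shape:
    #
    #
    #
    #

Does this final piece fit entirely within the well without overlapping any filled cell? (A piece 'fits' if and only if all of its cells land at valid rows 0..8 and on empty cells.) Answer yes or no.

Answer: yes

Derivation:
Drop 1: T rot0 at col 0 lands with bottom-row=0; cleared 0 line(s) (total 0); column heights now [1 2 1 0 0 0 0], max=2
Drop 2: Z rot2 at col 3 lands with bottom-row=0; cleared 0 line(s) (total 0); column heights now [1 2 1 2 2 1 0], max=2
Drop 3: O rot3 at col 3 lands with bottom-row=2; cleared 0 line(s) (total 0); column heights now [1 2 1 4 4 1 0], max=4
Drop 4: I rot1 at col 6 lands with bottom-row=0; cleared 0 line(s) (total 0); column heights now [1 2 1 4 4 1 4], max=4
Test piece I rot3 at col 6 (width 1): heights before test = [1 2 1 4 4 1 4]; fits = True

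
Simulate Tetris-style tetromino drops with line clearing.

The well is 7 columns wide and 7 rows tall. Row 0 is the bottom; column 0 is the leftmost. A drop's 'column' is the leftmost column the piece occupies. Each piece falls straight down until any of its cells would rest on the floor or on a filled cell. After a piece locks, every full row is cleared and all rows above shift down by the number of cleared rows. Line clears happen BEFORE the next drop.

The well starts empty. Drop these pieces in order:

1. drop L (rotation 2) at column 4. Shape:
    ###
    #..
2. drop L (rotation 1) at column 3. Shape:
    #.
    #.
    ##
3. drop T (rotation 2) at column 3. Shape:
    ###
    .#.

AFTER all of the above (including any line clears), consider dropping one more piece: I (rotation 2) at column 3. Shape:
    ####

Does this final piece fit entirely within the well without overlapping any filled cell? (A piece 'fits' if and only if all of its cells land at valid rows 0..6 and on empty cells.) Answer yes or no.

Drop 1: L rot2 at col 4 lands with bottom-row=0; cleared 0 line(s) (total 0); column heights now [0 0 0 0 2 2 2], max=2
Drop 2: L rot1 at col 3 lands with bottom-row=2; cleared 0 line(s) (total 0); column heights now [0 0 0 5 3 2 2], max=5
Drop 3: T rot2 at col 3 lands with bottom-row=4; cleared 0 line(s) (total 0); column heights now [0 0 0 6 6 6 2], max=6
Test piece I rot2 at col 3 (width 4): heights before test = [0 0 0 6 6 6 2]; fits = True

Answer: yes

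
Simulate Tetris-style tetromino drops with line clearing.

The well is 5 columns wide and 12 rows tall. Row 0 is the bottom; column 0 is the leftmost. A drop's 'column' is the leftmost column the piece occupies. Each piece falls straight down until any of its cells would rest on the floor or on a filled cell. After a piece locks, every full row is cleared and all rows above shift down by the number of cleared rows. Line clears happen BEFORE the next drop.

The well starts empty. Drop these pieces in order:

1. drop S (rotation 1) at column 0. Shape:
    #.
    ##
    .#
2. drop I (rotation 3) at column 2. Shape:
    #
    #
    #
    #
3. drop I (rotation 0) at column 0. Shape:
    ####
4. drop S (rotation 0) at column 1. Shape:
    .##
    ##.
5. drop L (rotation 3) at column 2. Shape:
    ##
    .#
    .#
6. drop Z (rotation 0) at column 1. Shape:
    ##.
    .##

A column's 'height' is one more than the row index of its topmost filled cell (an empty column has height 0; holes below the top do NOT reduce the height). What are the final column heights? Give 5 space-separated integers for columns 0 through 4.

Drop 1: S rot1 at col 0 lands with bottom-row=0; cleared 0 line(s) (total 0); column heights now [3 2 0 0 0], max=3
Drop 2: I rot3 at col 2 lands with bottom-row=0; cleared 0 line(s) (total 0); column heights now [3 2 4 0 0], max=4
Drop 3: I rot0 at col 0 lands with bottom-row=4; cleared 0 line(s) (total 0); column heights now [5 5 5 5 0], max=5
Drop 4: S rot0 at col 1 lands with bottom-row=5; cleared 0 line(s) (total 0); column heights now [5 6 7 7 0], max=7
Drop 5: L rot3 at col 2 lands with bottom-row=7; cleared 0 line(s) (total 0); column heights now [5 6 10 10 0], max=10
Drop 6: Z rot0 at col 1 lands with bottom-row=10; cleared 0 line(s) (total 0); column heights now [5 12 12 11 0], max=12

Answer: 5 12 12 11 0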